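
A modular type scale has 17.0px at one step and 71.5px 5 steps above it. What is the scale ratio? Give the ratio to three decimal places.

r⁵ = 71.5 / 17.0, so r = (71.5/17.0)^(1/5).
r = 4.2059^(1/5) ≈ 1.3328

1.333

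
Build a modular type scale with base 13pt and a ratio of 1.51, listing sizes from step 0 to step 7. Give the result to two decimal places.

Step 0: 13pt
Step 1: 13.0 × 1.51 = 19.63
Step 2: 13.0 × 1.51² = 29.64
Step 3: 13.0 × 1.51³ = 44.76
Step 4: 13.0 × 1.51⁴ = 67.59
Step 5: 13.0 × 1.51⁵ = 102.05
Step 6: 13.0 × 1.51⁶ = 154.10
Step 7: 13.0 × 1.51⁷ = 232.69

13.00pt, 19.63pt, 29.64pt, 44.76pt, 67.59pt, 102.05pt, 154.10pt, 232.69pt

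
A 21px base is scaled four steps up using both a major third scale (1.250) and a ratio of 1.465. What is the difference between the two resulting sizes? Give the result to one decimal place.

45.5px

Major third: 21.0 × 1.250⁴ = 51.270px
At 1.465: 21.0 × 1.465⁴ = 96.732px
Difference: 96.732 − 51.270 = 45.462px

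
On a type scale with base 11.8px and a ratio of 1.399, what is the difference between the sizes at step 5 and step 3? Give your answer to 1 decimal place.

30.9px

Step 3: 11.8 × 1.399³ = 32.310px
Step 5: 11.8 × 1.399⁵ = 63.237px
Difference: 63.237 − 32.310 = 30.927px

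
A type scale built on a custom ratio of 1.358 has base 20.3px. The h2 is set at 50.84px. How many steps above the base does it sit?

3

1.358ⁿ = 50.84 / 20.3 = 2.5044
n = ln(2.5044) / ln(1.358) = 0.9181 / 0.3060 ≈ 3.00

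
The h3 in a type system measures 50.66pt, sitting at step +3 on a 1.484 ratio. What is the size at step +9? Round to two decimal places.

The gap is 9 − (3) = 6 steps, so the factor is 1.484^6.
50.66 × 1.484⁶ = 50.66 × 10.68079 ≈ 541.089

541.09pt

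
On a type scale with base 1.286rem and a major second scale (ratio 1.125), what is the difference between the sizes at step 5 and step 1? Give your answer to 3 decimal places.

0.871rem

Step 1: 1.286 × 1.125 = 1.44675rem
Step 5: 1.286 × 1.125⁵ = 2.31741rem
Difference: 2.31741 − 1.44675 = 0.87066rem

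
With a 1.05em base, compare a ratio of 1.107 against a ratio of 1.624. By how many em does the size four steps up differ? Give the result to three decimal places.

5.727em

At 1.107: 1.05 × 1.107⁴ = 1.57681em
At 1.624: 1.05 × 1.624⁴ = 7.30354em
Difference: 7.30354 − 1.57681 = 5.72673em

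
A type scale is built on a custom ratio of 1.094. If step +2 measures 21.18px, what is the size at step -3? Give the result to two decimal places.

Moving from step +2 to step -3 is 5 steps down, so divide by r⁵.
21.18 ÷ 1.094⁵ = 21.18 ÷ 1.56706 ≈ 13.516

13.52px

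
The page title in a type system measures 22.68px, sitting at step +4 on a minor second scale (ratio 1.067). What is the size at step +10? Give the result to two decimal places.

33.47px

22.68 × 1.067⁶ = 22.68 × 1.47566 ≈ 33.468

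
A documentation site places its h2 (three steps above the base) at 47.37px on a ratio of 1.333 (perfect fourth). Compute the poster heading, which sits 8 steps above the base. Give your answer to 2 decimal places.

Moving from step +3 to step +8 is 5 steps up, so multiply by r⁵.
47.37 × 1.333⁵ = 47.37 × 4.20873 ≈ 199.367

199.37px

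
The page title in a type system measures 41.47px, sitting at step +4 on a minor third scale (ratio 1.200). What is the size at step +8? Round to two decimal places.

The gap is 8 − (4) = 4 steps, so the factor is 1.200^4.
41.47 × 1.200⁴ = 41.47 × 2.07360 ≈ 85.992

85.99px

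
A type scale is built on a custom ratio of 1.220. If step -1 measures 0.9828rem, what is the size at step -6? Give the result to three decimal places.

The gap is -6 − (-1) = -5 steps, so the factor is 1.220^-5.
0.9828 ÷ 1.220⁵ = 0.9828 ÷ 2.70271 ≈ 0.364

0.364rem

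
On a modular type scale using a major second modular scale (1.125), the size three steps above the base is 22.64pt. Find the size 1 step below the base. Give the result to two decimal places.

The gap is -1 − (3) = -4 steps, so the factor is 1.125^-4.
22.64 ÷ 1.125⁴ = 22.64 ÷ 1.60181 ≈ 14.134

14.13pt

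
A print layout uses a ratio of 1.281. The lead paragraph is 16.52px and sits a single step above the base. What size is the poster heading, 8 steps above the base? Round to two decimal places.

93.51px

Moving from step +1 to step +8 is 7 steps up, so multiply by r⁷.
16.52 × 1.281⁷ = 16.52 × 5.66036 ≈ 93.509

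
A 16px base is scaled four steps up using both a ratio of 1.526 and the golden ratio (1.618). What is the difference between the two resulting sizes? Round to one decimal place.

22.9px

At 1.526: 16.0 × 1.526⁴ = 86.764px
Golden ratio: 16.0 × 1.618⁴ = 109.656px
Difference: 109.656 − 86.764 = 22.892px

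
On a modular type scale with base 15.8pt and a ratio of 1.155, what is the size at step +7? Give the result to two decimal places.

15.8 × 1.155⁷ = 15.8 × 2.74204 ≈ 43.32

43.32pt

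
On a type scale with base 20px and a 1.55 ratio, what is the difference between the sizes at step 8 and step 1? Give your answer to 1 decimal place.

635.3px

Step 1: 20.0 × 1.55 = 31.000px
Step 8: 20.0 × 1.55⁸ = 666.321px
Difference: 666.321 − 31.000 = 635.321px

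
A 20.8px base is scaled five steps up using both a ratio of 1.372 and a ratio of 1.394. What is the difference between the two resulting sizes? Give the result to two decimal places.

8.37px

At 1.372: 20.8 × 1.372⁵ = 101.1193px
At 1.394: 20.8 × 1.394⁵ = 109.4907px
Difference: 109.4907 − 101.1193 = 8.3714px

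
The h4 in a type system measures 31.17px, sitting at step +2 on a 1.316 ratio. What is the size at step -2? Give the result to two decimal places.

10.39px

The gap is -2 − (2) = -4 steps, so the factor is 1.316^-4.
31.17 ÷ 1.316⁴ = 31.17 ÷ 2.99933 ≈ 10.392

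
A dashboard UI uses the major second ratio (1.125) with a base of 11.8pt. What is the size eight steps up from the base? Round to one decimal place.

11.8 × 1.125⁸ = 11.8 × 2.56578 ≈ 30.28

30.3pt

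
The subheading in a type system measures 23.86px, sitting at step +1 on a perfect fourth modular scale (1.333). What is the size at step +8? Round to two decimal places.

23.86 × 1.333⁷ = 23.86 × 7.47844 ≈ 178.436

178.44px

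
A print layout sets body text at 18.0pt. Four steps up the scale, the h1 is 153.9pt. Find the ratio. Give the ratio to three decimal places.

The ratio satisfies 18.0 × r⁴ = 153.9, so r = (153.9 / 18.0)^(1/4).
r = 8.5500^(1/4) ≈ 1.7100

1.710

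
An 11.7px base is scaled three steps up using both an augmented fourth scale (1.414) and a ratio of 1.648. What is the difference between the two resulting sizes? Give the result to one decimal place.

Augmented fourth: 11.7 × 1.414³ = 33.078px
At 1.648: 11.7 × 1.648³ = 52.367px
Difference: 52.367 − 33.078 = 19.289px

19.3px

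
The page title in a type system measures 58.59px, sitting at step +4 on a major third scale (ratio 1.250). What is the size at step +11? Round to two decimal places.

58.59 × 1.250⁷ = 58.59 × 4.76837 ≈ 279.379

279.38px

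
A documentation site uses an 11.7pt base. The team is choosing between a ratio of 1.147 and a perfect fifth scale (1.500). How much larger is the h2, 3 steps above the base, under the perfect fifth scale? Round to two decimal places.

At 1.147: 11.7 × 1.147³ = 17.6553pt
Perfect fifth: 11.7 × 1.500³ = 39.4875pt
Difference: 39.4875 − 17.6553 = 21.8322pt

21.83pt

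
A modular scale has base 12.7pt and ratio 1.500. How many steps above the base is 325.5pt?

1.500ⁿ = 325.5 / 12.7 = 25.6299
n = ln(25.6299) / ln(1.500) = 3.2438 / 0.4055 ≈ 8.00

8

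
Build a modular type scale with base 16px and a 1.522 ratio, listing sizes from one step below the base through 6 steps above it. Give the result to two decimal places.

Step -1: 16.0 ÷ 1.522 = 10.51
Step 0: 16px
Step 1: 16.0 × 1.522 = 24.35
Step 2: 16.0 × 1.522² = 37.06
Step 3: 16.0 × 1.522³ = 56.41
Step 4: 16.0 × 1.522⁴ = 85.86
Step 5: 16.0 × 1.522⁵ = 130.68
Step 6: 16.0 × 1.522⁶ = 198.89

10.51px, 16.00px, 24.35px, 37.06px, 56.41px, 85.86px, 130.68px, 198.89px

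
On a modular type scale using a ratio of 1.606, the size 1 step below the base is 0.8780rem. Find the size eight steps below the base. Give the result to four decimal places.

0.0319rem

Moving from step -1 to step -8 is 7 steps down, so divide by r⁷.
0.8780 ÷ 1.606⁷ = 0.8780 ÷ 27.55617 ≈ 0.0319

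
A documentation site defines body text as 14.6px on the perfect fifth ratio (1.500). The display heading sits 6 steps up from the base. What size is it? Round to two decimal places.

166.30px

14.6 × 1.500⁶ = 14.6 × 11.39062 ≈ 166.30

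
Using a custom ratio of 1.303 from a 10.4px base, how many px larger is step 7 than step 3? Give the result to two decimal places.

Step 3: 10.4 × 1.303³ = 23.0073px
Step 7: 10.4 × 1.303⁷ = 66.3200px
Difference: 66.3200 − 23.0073 = 43.3127px

43.31px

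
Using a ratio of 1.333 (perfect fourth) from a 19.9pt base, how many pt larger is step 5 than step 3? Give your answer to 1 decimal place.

Step 3: 19.9 × 1.333³ = 47.135pt
Step 5: 19.9 × 1.333⁵ = 83.754pt
Difference: 83.754 − 47.135 = 36.619pt

36.6pt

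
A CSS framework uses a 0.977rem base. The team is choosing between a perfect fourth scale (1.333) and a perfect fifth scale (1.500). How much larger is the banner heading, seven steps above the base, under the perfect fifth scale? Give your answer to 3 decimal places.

Perfect fourth: 0.977 × 1.333⁷ = 7.30644rem
Perfect fifth: 0.977 × 1.500⁷ = 16.69296rem
Difference: 16.69296 − 7.30644 = 9.38652rem

9.387rem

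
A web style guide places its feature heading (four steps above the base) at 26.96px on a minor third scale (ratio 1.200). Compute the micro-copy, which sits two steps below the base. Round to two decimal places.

The gap is -2 − (4) = -6 steps, so the factor is 1.200^-6.
26.96 ÷ 1.200⁶ = 26.96 ÷ 2.98598 ≈ 9.029

9.03px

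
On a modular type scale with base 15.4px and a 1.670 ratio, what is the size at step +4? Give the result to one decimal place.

A modular type scale is a geometric sequence: sizeₙ = base × rⁿ.
15.4 × 1.670⁴ = 15.4 × 7.77796 ≈ 119.78

119.8px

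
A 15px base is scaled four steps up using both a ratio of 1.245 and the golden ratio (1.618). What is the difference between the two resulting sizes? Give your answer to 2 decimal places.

At 1.245: 15.0 × 1.245⁴ = 36.0387px
Golden ratio: 15.0 × 1.618⁴ = 102.8029px
Difference: 102.8029 − 36.0387 = 66.7642px

66.76px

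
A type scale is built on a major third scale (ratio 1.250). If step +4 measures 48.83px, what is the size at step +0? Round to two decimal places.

48.83 ÷ 1.250⁴ = 48.83 ÷ 2.44141 ≈ 20.001

20.00px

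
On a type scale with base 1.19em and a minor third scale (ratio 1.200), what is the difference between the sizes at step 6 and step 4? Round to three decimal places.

Step 4: 1.19 × 1.200⁴ = 2.46758em
Step 6: 1.19 × 1.200⁶ = 3.55332em
Difference: 3.55332 − 2.46758 = 1.08574em

1.086em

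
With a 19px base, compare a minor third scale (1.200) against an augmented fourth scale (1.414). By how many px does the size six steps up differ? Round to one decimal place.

95.1px

Minor third: 19.0 × 1.200⁶ = 56.734px
Augmented fourth: 19.0 × 1.414⁶ = 151.862px
Difference: 151.862 − 56.734 = 95.128px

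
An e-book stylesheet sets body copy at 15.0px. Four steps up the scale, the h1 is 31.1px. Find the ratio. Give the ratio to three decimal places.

1.200

r⁴ = 31.1 / 15.0, so r = (31.1/15.0)^(1/4).
r = 2.0733^(1/4) ≈ 1.2000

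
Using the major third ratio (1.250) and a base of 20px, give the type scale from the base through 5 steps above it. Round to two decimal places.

Step 0: 20px
Step 1: 20.0 × 1.250 = 25.00
Step 2: 20.0 × 1.250² = 31.25
Step 3: 20.0 × 1.250³ = 39.06
Step 4: 20.0 × 1.250⁴ = 48.83
Step 5: 20.0 × 1.250⁵ = 61.04

20.00px, 25.00px, 31.25px, 39.06px, 48.83px, 61.04px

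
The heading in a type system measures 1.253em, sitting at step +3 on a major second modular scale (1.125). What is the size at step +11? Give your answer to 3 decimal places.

3.215em

1.253 × 1.125⁸ = 1.253 × 2.56578 ≈ 3.215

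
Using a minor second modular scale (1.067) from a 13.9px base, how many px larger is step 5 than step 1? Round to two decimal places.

Step 1: 13.9 × 1.067 = 14.8313px
Step 5: 13.9 × 1.067⁵ = 19.2237px
Difference: 19.2237 − 14.8313 = 4.3924px

4.39px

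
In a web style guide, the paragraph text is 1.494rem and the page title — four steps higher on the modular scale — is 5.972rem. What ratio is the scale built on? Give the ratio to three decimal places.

The ratio satisfies 1.494 × r⁴ = 5.972, so r = (5.972 / 1.494)^(1/4).
r = 3.9973^(1/4) ≈ 1.4140

1.414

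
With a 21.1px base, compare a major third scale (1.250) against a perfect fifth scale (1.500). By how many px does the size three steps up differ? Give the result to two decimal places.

30.00px

Major third: 21.1 × 1.250³ = 41.2109px
Perfect fifth: 21.1 × 1.500³ = 71.2125px
Difference: 71.2125 − 41.2109 = 30.0016px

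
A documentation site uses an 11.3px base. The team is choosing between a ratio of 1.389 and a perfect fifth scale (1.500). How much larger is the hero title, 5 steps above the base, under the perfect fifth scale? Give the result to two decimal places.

At 1.389: 11.3 × 1.389⁵ = 58.4238px
Perfect fifth: 11.3 × 1.500⁵ = 85.8094px
Difference: 85.8094 − 58.4238 = 27.3856px

27.39px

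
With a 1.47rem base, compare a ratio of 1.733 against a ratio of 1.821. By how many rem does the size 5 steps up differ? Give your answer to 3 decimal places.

At 1.733: 1.47 × 1.733⁵ = 22.97789rem
At 1.821: 1.47 × 1.821⁵ = 29.43520rem
Difference: 29.43520 − 22.97789 = 6.45731rem

6.457rem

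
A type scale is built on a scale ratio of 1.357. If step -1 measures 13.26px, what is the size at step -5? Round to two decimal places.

Moving from step -1 to step -5 is 4 steps down, so divide by r⁴.
13.26 ÷ 1.357⁴ = 13.26 ÷ 3.39093 ≈ 3.910

3.91px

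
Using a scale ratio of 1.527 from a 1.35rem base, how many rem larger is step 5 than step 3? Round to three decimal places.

6.401rem

Step 3: 1.35 × 1.527³ = 4.80674rem
Step 5: 1.35 × 1.527⁵ = 11.20802rem
Difference: 11.20802 − 4.80674 = 6.40128rem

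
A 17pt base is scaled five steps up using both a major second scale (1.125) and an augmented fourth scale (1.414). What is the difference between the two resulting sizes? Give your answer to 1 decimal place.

Major second: 17.0 × 1.125⁵ = 30.635pt
Augmented fourth: 17.0 × 1.414⁵ = 96.094pt
Difference: 96.094 − 30.635 = 65.459pt

65.5pt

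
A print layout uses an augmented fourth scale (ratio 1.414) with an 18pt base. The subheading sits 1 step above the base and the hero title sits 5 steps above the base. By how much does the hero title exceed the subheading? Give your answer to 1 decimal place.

76.3pt

Step 1: 18.0 × 1.414 = 25.452pt
Step 5: 18.0 × 1.414⁵ = 101.747pt
Difference: 101.747 − 25.452 = 76.295pt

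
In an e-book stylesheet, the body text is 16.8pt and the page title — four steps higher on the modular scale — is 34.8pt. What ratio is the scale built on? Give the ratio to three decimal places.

The ratio satisfies 16.8 × r⁴ = 34.8, so r = (34.8 / 16.8)^(1/4).
r = 2.0714^(1/4) ≈ 1.1997

1.200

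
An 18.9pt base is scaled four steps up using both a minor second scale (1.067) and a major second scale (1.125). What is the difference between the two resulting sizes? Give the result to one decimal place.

Minor second: 18.9 × 1.067⁴ = 24.497pt
Major second: 18.9 × 1.125⁴ = 30.274pt
Difference: 30.274 − 24.497 = 5.777pt

5.8pt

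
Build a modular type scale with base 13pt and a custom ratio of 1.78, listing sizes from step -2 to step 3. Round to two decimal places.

4.10pt, 7.30pt, 13.00pt, 23.14pt, 41.19pt, 73.32pt

Step -2: 13.0 ÷ 1.78² = 4.10
Step -1: 13.0 ÷ 1.78 = 7.30
Step 0: 13pt
Step 1: 13.0 × 1.78 = 23.14
Step 2: 13.0 × 1.78² = 41.19
Step 3: 13.0 × 1.78³ = 73.32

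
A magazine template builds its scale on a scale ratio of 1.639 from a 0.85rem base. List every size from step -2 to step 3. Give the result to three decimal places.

Step -2: 0.85 ÷ 1.639² = 0.316
Step -1: 0.85 ÷ 1.639 = 0.519
Step 0: 0.85rem
Step 1: 0.85 × 1.639 = 1.393
Step 2: 0.85 × 1.639² = 2.283
Step 3: 0.85 × 1.639³ = 3.742

0.316rem, 0.519rem, 0.850rem, 1.393rem, 2.283rem, 3.742rem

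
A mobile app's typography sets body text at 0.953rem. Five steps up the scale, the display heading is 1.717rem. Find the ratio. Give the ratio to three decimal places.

1.125

The ratio satisfies 0.953 × r⁵ = 1.717, so r = (1.717 / 0.953)^(1/5).
r = 1.8017^(1/5) ≈ 1.1250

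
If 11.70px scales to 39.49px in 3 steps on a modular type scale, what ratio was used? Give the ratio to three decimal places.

1.500

The ratio satisfies 11.70 × r³ = 39.49, so r = (39.49 / 11.70)^(1/3).
r = 3.3752^(1/3) ≈ 1.5000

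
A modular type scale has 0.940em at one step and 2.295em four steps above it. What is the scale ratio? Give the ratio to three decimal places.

1.250

r⁴ = 2.295 / 0.940, so r = (2.295/0.940)^(1/4).
r = 2.4415^(1/4) ≈ 1.2500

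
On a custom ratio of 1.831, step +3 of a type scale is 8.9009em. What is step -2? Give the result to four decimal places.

The gap is -2 − (3) = -5 steps, so the factor is 1.831^-5.
8.9009 ÷ 1.831⁵ = 8.9009 ÷ 20.57983 ≈ 0.4325

0.4325em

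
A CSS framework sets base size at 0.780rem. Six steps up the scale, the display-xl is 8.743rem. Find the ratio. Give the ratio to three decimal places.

r⁶ = 8.743 / 0.780, so r = (8.743/0.780)^(1/6).
r = 11.2090^(1/6) ≈ 1.4960

1.496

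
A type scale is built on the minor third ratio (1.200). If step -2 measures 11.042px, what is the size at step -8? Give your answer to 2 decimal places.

3.70px

Moving from step -2 to step -8 is 6 steps down, so divide by r⁶.
11.042 ÷ 1.200⁶ = 11.042 ÷ 2.98598 ≈ 3.698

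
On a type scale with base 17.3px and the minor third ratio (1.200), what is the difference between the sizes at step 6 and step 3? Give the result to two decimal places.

Step 3: 17.3 × 1.200³ = 29.8944px
Step 6: 17.3 × 1.200⁶ = 51.6575px
Difference: 51.6575 − 29.8944 = 21.7631px

21.76px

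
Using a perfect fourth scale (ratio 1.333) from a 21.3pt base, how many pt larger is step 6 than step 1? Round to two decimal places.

91.11pt

Step 1: 21.3 × 1.333 = 28.3929pt
Step 6: 21.3 × 1.333⁶ = 119.4980pt
Difference: 119.4980 − 28.3929 = 91.1051pt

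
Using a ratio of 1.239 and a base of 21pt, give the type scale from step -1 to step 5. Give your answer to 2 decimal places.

16.95pt, 21.00pt, 26.02pt, 32.24pt, 39.94pt, 49.49pt, 61.32pt

Step -1: 21.0 ÷ 1.239 = 16.95
Step 0: 21pt
Step 1: 21.0 × 1.239 = 26.02
Step 2: 21.0 × 1.239² = 32.24
Step 3: 21.0 × 1.239³ = 39.94
Step 4: 21.0 × 1.239⁴ = 49.49
Step 5: 21.0 × 1.239⁵ = 61.32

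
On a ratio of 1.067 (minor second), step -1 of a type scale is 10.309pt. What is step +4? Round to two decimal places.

Moving from step -1 to step +4 is 5 steps up, so multiply by r⁵.
10.309 × 1.067⁵ = 10.309 × 1.38300 ≈ 14.257

14.26pt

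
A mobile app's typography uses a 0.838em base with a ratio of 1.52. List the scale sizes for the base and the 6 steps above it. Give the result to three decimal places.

Step 0: 0.838em
Step 1: 0.838 × 1.52 = 1.274
Step 2: 0.838 × 1.52² = 1.936
Step 3: 0.838 × 1.52³ = 2.943
Step 4: 0.838 × 1.52⁴ = 4.473
Step 5: 0.838 × 1.52⁵ = 6.799
Step 6: 0.838 × 1.52⁶ = 10.335

0.838em, 1.274em, 1.936em, 2.943em, 4.473em, 6.799em, 10.335em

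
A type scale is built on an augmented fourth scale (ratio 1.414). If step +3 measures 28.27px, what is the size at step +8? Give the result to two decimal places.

159.80px

Moving from step +3 to step +8 is 5 steps up, so multiply by r⁵.
28.27 × 1.414⁵ = 28.27 × 5.65258 ≈ 159.799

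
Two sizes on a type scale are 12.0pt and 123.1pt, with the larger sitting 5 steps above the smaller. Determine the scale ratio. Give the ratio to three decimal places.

1.593

The ratio satisfies 12.0 × r⁵ = 123.1, so r = (123.1 / 12.0)^(1/5).
r = 10.2583^(1/5) ≈ 1.5930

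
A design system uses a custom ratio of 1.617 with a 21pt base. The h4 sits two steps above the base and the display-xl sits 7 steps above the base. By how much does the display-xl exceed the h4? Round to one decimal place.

Step 2: 21.0 × 1.617² = 54.908pt
Step 7: 21.0 × 1.617⁷ = 607.001pt
Difference: 607.001 − 54.908 = 552.093pt

552.1pt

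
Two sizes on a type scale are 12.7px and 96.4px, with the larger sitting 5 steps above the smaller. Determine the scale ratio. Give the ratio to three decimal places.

1.500

The ratio satisfies 12.7 × r⁵ = 96.4, so r = (96.4 / 12.7)^(1/5).
r = 7.5906^(1/5) ≈ 1.4999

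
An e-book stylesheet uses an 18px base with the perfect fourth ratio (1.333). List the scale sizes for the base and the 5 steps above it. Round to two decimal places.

Step 0: 18px
Step 1: 18.0 × 1.333 = 23.99
Step 2: 18.0 × 1.333² = 31.98
Step 3: 18.0 × 1.333³ = 42.63
Step 4: 18.0 × 1.333⁴ = 56.83
Step 5: 18.0 × 1.333⁵ = 75.76

18.00px, 23.99px, 31.98px, 42.63px, 56.83px, 75.76px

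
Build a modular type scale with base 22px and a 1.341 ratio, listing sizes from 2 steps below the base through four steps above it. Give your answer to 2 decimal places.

12.23px, 16.41px, 22.00px, 29.50px, 39.56px, 53.05px, 71.14px

Step -2: 22.0 ÷ 1.341² = 12.23
Step -1: 22.0 ÷ 1.341 = 16.41
Step 0: 22px
Step 1: 22.0 × 1.341 = 29.50
Step 2: 22.0 × 1.341² = 39.56
Step 3: 22.0 × 1.341³ = 53.05
Step 4: 22.0 × 1.341⁴ = 71.14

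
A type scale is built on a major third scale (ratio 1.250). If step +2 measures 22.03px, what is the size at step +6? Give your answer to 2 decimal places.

53.78px

The gap is 6 − (2) = 4 steps, so the factor is 1.250^4.
22.03 × 1.250⁴ = 22.03 × 2.44141 ≈ 53.784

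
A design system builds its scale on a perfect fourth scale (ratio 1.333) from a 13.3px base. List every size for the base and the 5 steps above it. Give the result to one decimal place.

13.3px, 17.7px, 23.6px, 31.5px, 42.0px, 56.0px

Step 0: 13.3px
Step 1: 13.3 × 1.333 = 17.7
Step 2: 13.3 × 1.333² = 23.6
Step 3: 13.3 × 1.333³ = 31.5
Step 4: 13.3 × 1.333⁴ = 42.0
Step 5: 13.3 × 1.333⁵ = 56.0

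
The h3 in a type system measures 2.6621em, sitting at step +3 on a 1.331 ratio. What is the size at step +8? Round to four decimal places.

11.1203em

2.6621 × 1.331⁵ = 2.6621 × 4.17725 ≈ 11.1203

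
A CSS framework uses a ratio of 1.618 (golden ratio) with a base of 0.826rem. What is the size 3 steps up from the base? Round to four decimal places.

0.826 × 1.618³ = 0.826 × 4.23580 ≈ 3.4988

3.4988rem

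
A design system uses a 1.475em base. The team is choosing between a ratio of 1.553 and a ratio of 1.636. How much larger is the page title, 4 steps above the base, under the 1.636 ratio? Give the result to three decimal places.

1.987em

At 1.553: 1.475 × 1.553⁴ = 8.57981em
At 1.636: 1.475 × 1.636⁴ = 10.56636em
Difference: 10.56636 − 8.57981 = 1.98655em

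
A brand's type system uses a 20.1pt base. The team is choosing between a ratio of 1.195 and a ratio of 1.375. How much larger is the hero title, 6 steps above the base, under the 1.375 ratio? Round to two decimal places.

77.30pt

At 1.195: 20.1 × 1.195⁶ = 58.5334pt
At 1.375: 20.1 × 1.375⁶ = 135.8352pt
Difference: 135.8352 − 58.5334 = 77.3018pt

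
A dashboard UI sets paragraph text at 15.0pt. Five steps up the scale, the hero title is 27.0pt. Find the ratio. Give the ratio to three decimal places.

The ratio satisfies 15.0 × r⁵ = 27.0, so r = (27.0 / 15.0)^(1/5).
r = 1.8000^(1/5) ≈ 1.1247

1.125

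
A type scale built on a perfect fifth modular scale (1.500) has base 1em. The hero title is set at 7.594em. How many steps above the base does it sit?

5

1.500ⁿ = 7.594 / 1 = 7.5940
n = ln(7.5940) / ln(1.500) = 2.0274 / 0.4055 ≈ 5.00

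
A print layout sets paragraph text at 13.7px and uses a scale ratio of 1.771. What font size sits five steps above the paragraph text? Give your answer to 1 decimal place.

13.7 × 1.771⁵ = 13.7 × 17.42179 ≈ 238.68

238.7px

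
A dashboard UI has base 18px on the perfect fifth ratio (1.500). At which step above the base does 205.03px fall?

6

1.500ⁿ = 205.03 / 18 = 11.3906
n = ln(11.3906) / ln(1.500) = 2.4328 / 0.4055 ≈ 6.00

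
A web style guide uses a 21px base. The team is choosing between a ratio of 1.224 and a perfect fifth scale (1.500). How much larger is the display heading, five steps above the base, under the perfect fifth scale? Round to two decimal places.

101.78px

At 1.224: 21.0 × 1.224⁵ = 57.6934px
Perfect fifth: 21.0 × 1.500⁵ = 159.4688px
Difference: 159.4688 − 57.6934 = 101.7754px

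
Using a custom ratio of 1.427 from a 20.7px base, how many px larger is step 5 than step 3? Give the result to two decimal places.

62.34px

Step 3: 20.7 × 1.427³ = 60.1509px
Step 5: 20.7 × 1.427⁵ = 122.4871px
Difference: 122.4871 − 60.1509 = 62.3362px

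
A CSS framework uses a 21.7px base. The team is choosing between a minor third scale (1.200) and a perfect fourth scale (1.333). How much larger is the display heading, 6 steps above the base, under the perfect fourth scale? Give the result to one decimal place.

Minor third: 21.7 × 1.200⁶ = 64.796px
Perfect fourth: 21.7 × 1.333⁶ = 121.742px
Difference: 121.742 − 64.796 = 56.946px

56.9px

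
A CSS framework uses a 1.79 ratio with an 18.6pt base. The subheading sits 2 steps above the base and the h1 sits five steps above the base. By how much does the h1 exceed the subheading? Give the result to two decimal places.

282.21pt

Step 2: 18.6 × 1.79² = 59.5963pt
Step 5: 18.6 × 1.79⁵ = 341.8048pt
Difference: 341.8048 − 59.5963 = 282.2085pt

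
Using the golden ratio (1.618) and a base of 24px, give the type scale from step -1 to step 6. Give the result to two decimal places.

14.83px, 24.00px, 38.83px, 62.83px, 101.66px, 164.48px, 266.14px, 430.61px

Step -1: 24.0 ÷ 1.618 = 14.83
Step 0: 24px
Step 1: 24.0 × 1.618 = 38.83
Step 2: 24.0 × 1.618² = 62.83
Step 3: 24.0 × 1.618³ = 101.66
Step 4: 24.0 × 1.618⁴ = 164.48
Step 5: 24.0 × 1.618⁵ = 266.14
Step 6: 24.0 × 1.618⁶ = 430.61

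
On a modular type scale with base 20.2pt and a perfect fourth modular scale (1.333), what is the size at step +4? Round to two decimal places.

63.78pt

A modular type scale is a geometric sequence: sizeₙ = base × rⁿ.
20.2 × 1.333⁴ = 20.2 × 3.15733 ≈ 63.78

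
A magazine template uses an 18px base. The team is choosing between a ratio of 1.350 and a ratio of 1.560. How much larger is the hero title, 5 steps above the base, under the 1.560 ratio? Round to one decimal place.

85.6px

At 1.350: 18.0 × 1.350⁵ = 80.713px
At 1.560: 18.0 × 1.560⁵ = 166.301px
Difference: 166.301 − 80.713 = 85.588px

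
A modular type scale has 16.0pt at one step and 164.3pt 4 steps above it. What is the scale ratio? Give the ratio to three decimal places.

r⁴ = 164.3 / 16.0, so r = (164.3/16.0)^(1/4).
r = 10.2688^(1/4) ≈ 1.7901

1.790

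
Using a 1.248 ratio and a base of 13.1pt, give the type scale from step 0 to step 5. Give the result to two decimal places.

13.10pt, 16.35pt, 20.40pt, 25.46pt, 31.78pt, 39.66pt

Step 0: 13.1pt
Step 1: 13.1 × 1.248 = 16.35
Step 2: 13.1 × 1.248² = 20.40
Step 3: 13.1 × 1.248³ = 25.46
Step 4: 13.1 × 1.248⁴ = 31.78
Step 5: 13.1 × 1.248⁵ = 39.66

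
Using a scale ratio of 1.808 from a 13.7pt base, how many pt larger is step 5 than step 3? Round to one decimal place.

Step 3: 13.7 × 1.808³ = 80.968pt
Step 5: 13.7 × 1.808⁵ = 264.675pt
Difference: 264.675 − 80.968 = 183.707pt

183.7pt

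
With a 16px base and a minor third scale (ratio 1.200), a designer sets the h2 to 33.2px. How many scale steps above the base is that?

4

1.200ⁿ = 33.2 / 16 = 2.0750
n = ln(2.0750) / ln(1.200) = 0.7300 / 0.1823 ≈ 4.00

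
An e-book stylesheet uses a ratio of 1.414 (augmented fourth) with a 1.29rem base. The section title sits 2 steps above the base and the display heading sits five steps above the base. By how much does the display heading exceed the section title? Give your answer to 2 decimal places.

Step 2: 1.29 × 1.414² = 2.5792rem
Step 5: 1.29 × 1.414⁵ = 7.2918rem
Difference: 7.2918 − 2.5792 = 4.7126rem

4.71rem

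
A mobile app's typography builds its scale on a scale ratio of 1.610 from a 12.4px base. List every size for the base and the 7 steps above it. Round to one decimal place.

Step 0: 12.4px
Step 1: 12.4 × 1.610 = 20.0
Step 2: 12.4 × 1.610² = 32.1
Step 3: 12.4 × 1.610³ = 51.7
Step 4: 12.4 × 1.610⁴ = 83.3
Step 5: 12.4 × 1.610⁵ = 134.1
Step 6: 12.4 × 1.610⁶ = 216.0
Step 7: 12.4 × 1.610⁷ = 347.7

12.4px, 20.0px, 32.1px, 51.7px, 83.3px, 134.1px, 216.0px, 347.7px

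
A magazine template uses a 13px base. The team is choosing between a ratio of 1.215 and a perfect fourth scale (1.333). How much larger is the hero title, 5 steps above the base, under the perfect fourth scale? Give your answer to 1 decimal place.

20.3px

At 1.215: 13.0 × 1.215⁵ = 34.421px
Perfect fourth: 13.0 × 1.333⁵ = 54.713px
Difference: 54.713 − 34.421 = 20.292px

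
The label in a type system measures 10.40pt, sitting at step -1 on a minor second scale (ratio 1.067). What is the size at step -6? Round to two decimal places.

Moving from step -1 to step -6 is 5 steps down, so divide by r⁵.
10.40 ÷ 1.067⁵ = 10.40 ÷ 1.38300 ≈ 7.520

7.52pt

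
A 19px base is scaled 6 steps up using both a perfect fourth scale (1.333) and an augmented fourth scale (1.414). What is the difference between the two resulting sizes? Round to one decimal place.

45.3px

Perfect fourth: 19.0 × 1.333⁶ = 106.594px
Augmented fourth: 19.0 × 1.414⁶ = 151.862px
Difference: 151.862 − 106.594 = 45.268px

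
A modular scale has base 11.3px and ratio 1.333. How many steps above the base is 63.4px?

1.333ⁿ = 63.4 / 11.3 = 5.6106
n = ln(5.6106) / ln(1.333) = 1.7247 / 0.2874 ≈ 6.00

6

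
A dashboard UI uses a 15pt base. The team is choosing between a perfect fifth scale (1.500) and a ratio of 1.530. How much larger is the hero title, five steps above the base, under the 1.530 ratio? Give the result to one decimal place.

11.9pt

Perfect fifth: 15.0 × 1.500⁵ = 113.906pt
At 1.530: 15.0 × 1.530⁵ = 125.762pt
Difference: 125.762 − 113.906 = 11.856pt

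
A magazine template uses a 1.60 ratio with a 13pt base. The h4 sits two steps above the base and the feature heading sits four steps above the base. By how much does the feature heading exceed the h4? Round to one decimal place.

Step 2: 13.0 × 1.60² = 33.280pt
Step 4: 13.0 × 1.60⁴ = 85.197pt
Difference: 85.197 − 33.280 = 51.917pt

51.9pt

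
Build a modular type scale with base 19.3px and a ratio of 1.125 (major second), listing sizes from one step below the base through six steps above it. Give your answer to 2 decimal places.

Step -1: 19.3 ÷ 1.125 = 17.16
Step 0: 19.3px
Step 1: 19.3 × 1.125 = 21.71
Step 2: 19.3 × 1.125² = 24.43
Step 3: 19.3 × 1.125³ = 27.48
Step 4: 19.3 × 1.125⁴ = 30.91
Step 5: 19.3 × 1.125⁵ = 34.78
Step 6: 19.3 × 1.125⁶ = 39.13

17.16px, 19.30px, 21.71px, 24.43px, 27.48px, 30.91px, 34.78px, 39.13px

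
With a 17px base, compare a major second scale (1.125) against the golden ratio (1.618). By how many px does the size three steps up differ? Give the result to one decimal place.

Major second: 17.0 × 1.125³ = 24.205px
Golden ratio: 17.0 × 1.618³ = 72.009px
Difference: 72.009 − 24.205 = 47.804px

47.8px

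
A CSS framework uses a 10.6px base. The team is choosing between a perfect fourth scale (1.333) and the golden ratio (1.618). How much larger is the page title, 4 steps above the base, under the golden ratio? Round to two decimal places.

39.18px

Perfect fourth: 10.6 × 1.333⁴ = 33.4677px
Golden ratio: 10.6 × 1.618⁴ = 72.6474px
Difference: 72.6474 − 33.4677 = 39.1797px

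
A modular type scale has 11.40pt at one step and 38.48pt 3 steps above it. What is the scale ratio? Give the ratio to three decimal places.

1.500

r³ = 38.48 / 11.40, so r = (38.48/11.40)^(1/3).
r = 3.3754^(1/3) ≈ 1.5001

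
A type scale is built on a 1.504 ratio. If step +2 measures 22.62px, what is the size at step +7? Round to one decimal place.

174.1px

Moving from step +2 to step +7 is 5 steps up, so multiply by r⁵.
22.62 × 1.504⁵ = 22.62 × 7.69554 ≈ 174.073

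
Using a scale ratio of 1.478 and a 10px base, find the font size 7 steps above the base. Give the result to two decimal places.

Every step multiplies by the scale ratio.
10.0 × 1.478⁷ = 10.0 × 15.40710 ≈ 154.07

154.07px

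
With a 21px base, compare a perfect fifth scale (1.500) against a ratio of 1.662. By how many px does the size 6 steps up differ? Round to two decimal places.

Perfect fifth: 21.0 × 1.500⁶ = 239.2031px
At 1.662: 21.0 × 1.662⁶ = 442.5939px
Difference: 442.5939 − 239.2031 = 203.3908px

203.39px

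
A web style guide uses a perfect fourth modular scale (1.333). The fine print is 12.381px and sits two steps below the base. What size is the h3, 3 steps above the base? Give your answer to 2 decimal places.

52.11px

Moving from step -2 to step +3 is 5 steps up, so multiply by r⁵.
12.381 × 1.333⁵ = 12.381 × 4.20873 ≈ 52.108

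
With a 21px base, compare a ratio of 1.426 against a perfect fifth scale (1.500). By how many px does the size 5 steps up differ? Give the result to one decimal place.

At 1.426: 21.0 × 1.426⁵ = 123.827px
Perfect fifth: 21.0 × 1.500⁵ = 159.469px
Difference: 159.469 − 123.827 = 35.642px

35.6px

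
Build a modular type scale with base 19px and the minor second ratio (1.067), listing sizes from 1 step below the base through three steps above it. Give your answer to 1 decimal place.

Step -1: 19.0 ÷ 1.067 = 17.8
Step 0: 19px
Step 1: 19.0 × 1.067 = 20.3
Step 2: 19.0 × 1.067² = 21.6
Step 3: 19.0 × 1.067³ = 23.1

17.8px, 19.0px, 20.3px, 21.6px, 23.1px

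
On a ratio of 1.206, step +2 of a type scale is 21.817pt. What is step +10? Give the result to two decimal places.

21.817 × 1.206⁸ = 21.817 × 4.47485 ≈ 97.628

97.63pt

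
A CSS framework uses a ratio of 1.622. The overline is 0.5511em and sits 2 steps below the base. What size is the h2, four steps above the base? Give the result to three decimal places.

0.5511 × 1.622⁶ = 0.5511 × 18.20980 ≈ 10.035

10.035em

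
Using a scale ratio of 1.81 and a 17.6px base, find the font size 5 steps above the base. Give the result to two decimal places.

17.6 × 1.81⁵ = 17.6 × 19.42642 ≈ 341.91

341.91px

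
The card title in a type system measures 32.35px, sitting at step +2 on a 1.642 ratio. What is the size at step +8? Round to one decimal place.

634.0px

32.35 × 1.642⁶ = 32.35 × 19.59923 ≈ 634.035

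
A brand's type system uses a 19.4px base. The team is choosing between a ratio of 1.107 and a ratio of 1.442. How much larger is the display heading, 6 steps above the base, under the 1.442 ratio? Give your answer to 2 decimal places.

138.72px

At 1.107: 19.4 × 1.107⁶ = 35.7016px
At 1.442: 19.4 × 1.442⁶ = 174.4188px
Difference: 174.4188 − 35.7016 = 138.7172px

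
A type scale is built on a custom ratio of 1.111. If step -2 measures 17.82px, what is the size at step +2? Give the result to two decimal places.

27.15px

The gap is 2 − (-2) = 4 steps, so the factor is 1.111^4.
17.82 × 1.111⁴ = 17.82 × 1.52355 ≈ 27.150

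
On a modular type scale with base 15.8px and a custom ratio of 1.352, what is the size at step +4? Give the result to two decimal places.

A modular type scale is a geometric sequence: sizeₙ = base × rⁿ.
15.8 × 1.352⁴ = 15.8 × 3.34123 ≈ 52.79

52.79px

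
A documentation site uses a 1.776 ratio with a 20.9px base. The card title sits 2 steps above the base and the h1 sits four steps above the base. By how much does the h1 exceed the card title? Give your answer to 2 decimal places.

142.01px

Step 2: 20.9 × 1.776² = 65.9223px
Step 4: 20.9 × 1.776⁴ = 207.9305px
Difference: 207.9305 − 65.9223 = 142.0082px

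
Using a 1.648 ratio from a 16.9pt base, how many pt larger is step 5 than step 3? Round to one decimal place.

Step 3: 16.9 × 1.648³ = 75.641pt
Step 5: 16.9 × 1.648⁵ = 205.434pt
Difference: 205.434 − 75.641 = 129.793pt

129.8pt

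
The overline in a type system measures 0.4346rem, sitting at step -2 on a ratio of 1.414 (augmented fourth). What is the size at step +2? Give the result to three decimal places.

1.737rem

0.4346 × 1.414⁴ = 0.4346 × 3.99758 ≈ 1.737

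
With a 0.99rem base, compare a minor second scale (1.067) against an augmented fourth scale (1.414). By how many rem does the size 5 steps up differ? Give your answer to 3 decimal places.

4.227rem

Minor second: 0.99 × 1.067⁵ = 1.36917rem
Augmented fourth: 0.99 × 1.414⁵ = 5.59606rem
Difference: 5.59606 − 1.36917 = 4.22689rem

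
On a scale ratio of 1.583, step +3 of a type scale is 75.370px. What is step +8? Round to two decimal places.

75.370 × 1.583⁵ = 75.370 × 9.94042 ≈ 749.209

749.21px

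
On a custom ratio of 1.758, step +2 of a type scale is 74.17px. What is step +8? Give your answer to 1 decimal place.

The gap is 8 − (2) = 6 steps, so the factor is 1.758^6.
74.17 × 1.758⁶ = 74.17 × 29.51979 ≈ 2189.483

2189.5px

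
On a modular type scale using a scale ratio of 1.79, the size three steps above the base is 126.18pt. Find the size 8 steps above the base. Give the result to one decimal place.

126.18 × 1.79⁵ = 126.18 × 18.37660 ≈ 2318.759

2318.8pt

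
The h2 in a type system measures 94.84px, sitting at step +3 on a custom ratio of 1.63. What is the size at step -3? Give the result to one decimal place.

Moving from step +3 to step -3 is 6 steps down, so divide by r⁶.
94.84 ÷ 1.63⁶ = 94.84 ÷ 18.75537 ≈ 5.057

5.1px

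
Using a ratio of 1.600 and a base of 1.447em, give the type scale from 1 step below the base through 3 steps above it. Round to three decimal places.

0.904em, 1.447em, 2.315em, 3.704em, 5.927em

Step -1: 1.447 ÷ 1.600 = 0.904
Step 0: 1.447em
Step 1: 1.447 × 1.600 = 2.315
Step 2: 1.447 × 1.600² = 3.704
Step 3: 1.447 × 1.600³ = 5.927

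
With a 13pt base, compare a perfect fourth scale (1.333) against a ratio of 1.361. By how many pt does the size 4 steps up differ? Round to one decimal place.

Perfect fourth: 13.0 × 1.333⁴ = 41.045pt
At 1.361: 13.0 × 1.361⁴ = 44.604pt
Difference: 44.604 − 41.045 = 3.559pt

3.6pt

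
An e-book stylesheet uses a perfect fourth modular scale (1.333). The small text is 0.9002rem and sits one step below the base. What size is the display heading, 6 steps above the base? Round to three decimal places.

Moving from step -1 to step +6 is 7 steps up, so multiply by r⁷.
0.9002 × 1.333⁷ = 0.9002 × 7.47844 ≈ 6.732

6.732rem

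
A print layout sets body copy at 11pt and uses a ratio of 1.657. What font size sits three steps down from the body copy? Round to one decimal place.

2.4pt

Each step on a modular scale multiplies by the ratio, so the size n steps from the base is base × ratioⁿ.
11.0 ÷ 1.657³ = 11.0 ÷ 4.54954 ≈ 2.42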